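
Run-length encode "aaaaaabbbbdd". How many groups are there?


Input: aaaaaabbbbdd
Scanning for consecutive runs:
  Group 1: 'a' x 6 (positions 0-5)
  Group 2: 'b' x 4 (positions 6-9)
  Group 3: 'd' x 2 (positions 10-11)
Total groups: 3

3


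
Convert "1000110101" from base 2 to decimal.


Input: "1000110101" in base 2
Positional expansion:
  Digit '1' (value 1) x 2^9 = 512
  Digit '0' (value 0) x 2^8 = 0
  Digit '0' (value 0) x 2^7 = 0
  Digit '0' (value 0) x 2^6 = 0
  Digit '1' (value 1) x 2^5 = 32
  Digit '1' (value 1) x 2^4 = 16
  Digit '0' (value 0) x 2^3 = 0
  Digit '1' (value 1) x 2^2 = 4
  Digit '0' (value 0) x 2^1 = 0
  Digit '1' (value 1) x 2^0 = 1
Sum = 565

565


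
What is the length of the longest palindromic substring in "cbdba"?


Input: "cbdba"
Checking substrings for palindromes:
  [1:4] "bdb" (len 3) => palindrome
Longest palindromic substring: "bdb" with length 3

3


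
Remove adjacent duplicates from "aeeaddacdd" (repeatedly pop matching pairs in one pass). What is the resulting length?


Input: aeeaddacdd
Stack-based adjacent duplicate removal:
  Read 'a': push. Stack: a
  Read 'e': push. Stack: ae
  Read 'e': matches stack top 'e' => pop. Stack: a
  Read 'a': matches stack top 'a' => pop. Stack: (empty)
  Read 'd': push. Stack: d
  Read 'd': matches stack top 'd' => pop. Stack: (empty)
  Read 'a': push. Stack: a
  Read 'c': push. Stack: ac
  Read 'd': push. Stack: acd
  Read 'd': matches stack top 'd' => pop. Stack: ac
Final stack: "ac" (length 2)

2


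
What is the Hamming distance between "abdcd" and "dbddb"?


Comparing "abdcd" and "dbddb" position by position:
  Position 0: 'a' vs 'd' => differ
  Position 1: 'b' vs 'b' => same
  Position 2: 'd' vs 'd' => same
  Position 3: 'c' vs 'd' => differ
  Position 4: 'd' vs 'b' => differ
Total differences (Hamming distance): 3

3


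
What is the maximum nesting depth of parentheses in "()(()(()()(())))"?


Input: "()(()(()()(())))"
Tracking depth:
  Position 0 '(': depth becomes 1
  Position 1 ')': depth becomes 0
  Position 2 '(': depth becomes 1
  Position 3 '(': depth becomes 2
  Position 4 ')': depth becomes 1
  Position 5 '(': depth becomes 2
  Position 6 '(': depth becomes 3
  Position 7 ')': depth becomes 2
  Position 8 '(': depth becomes 3
  Position 9 ')': depth becomes 2
  Position 10 '(': depth becomes 3
  Position 11 '(': depth becomes 4
  Position 12 ')': depth becomes 3
  Position 13 ')': depth becomes 2
  Position 14 ')': depth becomes 1
  Position 15 ')': depth becomes 0
Maximum depth reached: 4

4


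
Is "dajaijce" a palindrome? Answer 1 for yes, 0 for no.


Input: dajaijce
Reversed: ecjiajad
  Compare pos 0 ('d') with pos 7 ('e'): MISMATCH
  Compare pos 1 ('a') with pos 6 ('c'): MISMATCH
  Compare pos 2 ('j') with pos 5 ('j'): match
  Compare pos 3 ('a') with pos 4 ('i'): MISMATCH
Result: not a palindrome

0


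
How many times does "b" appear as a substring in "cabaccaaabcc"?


Searching for "b" in "cabaccaaabcc"
Scanning each position:
  Position 0: "c" => no
  Position 1: "a" => no
  Position 2: "b" => MATCH
  Position 3: "a" => no
  Position 4: "c" => no
  Position 5: "c" => no
  Position 6: "a" => no
  Position 7: "a" => no
  Position 8: "a" => no
  Position 9: "b" => MATCH
  Position 10: "c" => no
  Position 11: "c" => no
Total occurrences: 2

2


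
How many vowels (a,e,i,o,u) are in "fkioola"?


Input: fkioola
Checking each character:
  'f' at position 0: consonant
  'k' at position 1: consonant
  'i' at position 2: vowel (running total: 1)
  'o' at position 3: vowel (running total: 2)
  'o' at position 4: vowel (running total: 3)
  'l' at position 5: consonant
  'a' at position 6: vowel (running total: 4)
Total vowels: 4

4


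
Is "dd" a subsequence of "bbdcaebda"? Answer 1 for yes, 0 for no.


Check if "dd" is a subsequence of "bbdcaebda"
Greedy scan:
  Position 0 ('b'): no match needed
  Position 1 ('b'): no match needed
  Position 2 ('d'): matches sub[0] = 'd'
  Position 3 ('c'): no match needed
  Position 4 ('a'): no match needed
  Position 5 ('e'): no match needed
  Position 6 ('b'): no match needed
  Position 7 ('d'): matches sub[1] = 'd'
  Position 8 ('a'): no match needed
All 2 characters matched => is a subsequence

1


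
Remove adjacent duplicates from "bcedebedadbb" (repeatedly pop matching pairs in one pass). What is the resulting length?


Input: bcedebedadbb
Stack-based adjacent duplicate removal:
  Read 'b': push. Stack: b
  Read 'c': push. Stack: bc
  Read 'e': push. Stack: bce
  Read 'd': push. Stack: bced
  Read 'e': push. Stack: bcede
  Read 'b': push. Stack: bcedeb
  Read 'e': push. Stack: bcedebe
  Read 'd': push. Stack: bcedebed
  Read 'a': push. Stack: bcedebeda
  Read 'd': push. Stack: bcedebedad
  Read 'b': push. Stack: bcedebedadb
  Read 'b': matches stack top 'b' => pop. Stack: bcedebedad
Final stack: "bcedebedad" (length 10)

10


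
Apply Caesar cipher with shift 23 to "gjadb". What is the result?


Caesar cipher: shift "gjadb" by 23
  'g' (pos 6) + 23 = pos 3 = 'd'
  'j' (pos 9) + 23 = pos 6 = 'g'
  'a' (pos 0) + 23 = pos 23 = 'x'
  'd' (pos 3) + 23 = pos 0 = 'a'
  'b' (pos 1) + 23 = pos 24 = 'y'
Result: dgxay

dgxay


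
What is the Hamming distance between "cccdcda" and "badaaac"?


Comparing "cccdcda" and "badaaac" position by position:
  Position 0: 'c' vs 'b' => differ
  Position 1: 'c' vs 'a' => differ
  Position 2: 'c' vs 'd' => differ
  Position 3: 'd' vs 'a' => differ
  Position 4: 'c' vs 'a' => differ
  Position 5: 'd' vs 'a' => differ
  Position 6: 'a' vs 'c' => differ
Total differences (Hamming distance): 7

7


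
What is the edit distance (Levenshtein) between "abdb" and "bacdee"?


Computing edit distance: "abdb" -> "bacdee"
DP table:
           b    a    c    d    e    e
      0    1    2    3    4    5    6
  a   1    1    1    2    3    4    5
  b   2    1    2    2    3    4    5
  d   3    2    2    3    2    3    4
  b   4    3    3    3    3    3    4
Edit distance = dp[4][6] = 4

4


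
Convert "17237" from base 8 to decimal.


Input: "17237" in base 8
Positional expansion:
  Digit '1' (value 1) x 8^4 = 4096
  Digit '7' (value 7) x 8^3 = 3584
  Digit '2' (value 2) x 8^2 = 128
  Digit '3' (value 3) x 8^1 = 24
  Digit '7' (value 7) x 8^0 = 7
Sum = 7839

7839


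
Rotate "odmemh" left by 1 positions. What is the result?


Input: "odmemh", rotate left by 1
First 1 characters: "o"
Remaining characters: "dmemh"
Concatenate remaining + first: "dmemh" + "o" = "dmemho"

dmemho


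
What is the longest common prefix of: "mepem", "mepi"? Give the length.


Words: mepem, mepi
  Position 0: all 'm' => match
  Position 1: all 'e' => match
  Position 2: all 'p' => match
  Position 3: ('e', 'i') => mismatch, stop
LCP = "mep" (length 3)

3


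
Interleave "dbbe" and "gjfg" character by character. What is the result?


Interleaving "dbbe" and "gjfg":
  Position 0: 'd' from first, 'g' from second => "dg"
  Position 1: 'b' from first, 'j' from second => "bj"
  Position 2: 'b' from first, 'f' from second => "bf"
  Position 3: 'e' from first, 'g' from second => "eg"
Result: dgbjbfeg

dgbjbfeg


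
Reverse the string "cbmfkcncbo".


Input: cbmfkcncbo
Reading characters right to left:
  Position 9: 'o'
  Position 8: 'b'
  Position 7: 'c'
  Position 6: 'n'
  Position 5: 'c'
  Position 4: 'k'
  Position 3: 'f'
  Position 2: 'm'
  Position 1: 'b'
  Position 0: 'c'
Reversed: obcnckfmbc

obcnckfmbc


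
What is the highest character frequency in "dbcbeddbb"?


Input: dbcbeddbb
Character counts:
  'b': 4
  'c': 1
  'd': 3
  'e': 1
Maximum frequency: 4

4


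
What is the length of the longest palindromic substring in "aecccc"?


Input: "aecccc"
Checking substrings for palindromes:
  [2:6] "cccc" (len 4) => palindrome
  [2:5] "ccc" (len 3) => palindrome
  [3:6] "ccc" (len 3) => palindrome
  [2:4] "cc" (len 2) => palindrome
  [3:5] "cc" (len 2) => palindrome
  [4:6] "cc" (len 2) => palindrome
Longest palindromic substring: "cccc" with length 4

4


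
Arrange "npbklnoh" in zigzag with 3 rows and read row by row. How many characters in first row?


Zigzag "npbklnoh" into 3 rows:
Placing characters:
  'n' => row 0
  'p' => row 1
  'b' => row 2
  'k' => row 1
  'l' => row 0
  'n' => row 1
  'o' => row 2
  'h' => row 1
Rows:
  Row 0: "nl"
  Row 1: "pknh"
  Row 2: "bo"
First row length: 2

2


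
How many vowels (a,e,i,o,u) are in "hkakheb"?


Input: hkakheb
Checking each character:
  'h' at position 0: consonant
  'k' at position 1: consonant
  'a' at position 2: vowel (running total: 1)
  'k' at position 3: consonant
  'h' at position 4: consonant
  'e' at position 5: vowel (running total: 2)
  'b' at position 6: consonant
Total vowels: 2

2


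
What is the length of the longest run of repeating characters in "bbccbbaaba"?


Input: "bbccbbaaba"
Scanning for longest run:
  Position 1 ('b'): continues run of 'b', length=2
  Position 2 ('c'): new char, reset run to 1
  Position 3 ('c'): continues run of 'c', length=2
  Position 4 ('b'): new char, reset run to 1
  Position 5 ('b'): continues run of 'b', length=2
  Position 6 ('a'): new char, reset run to 1
  Position 7 ('a'): continues run of 'a', length=2
  Position 8 ('b'): new char, reset run to 1
  Position 9 ('a'): new char, reset run to 1
Longest run: 'b' with length 2

2


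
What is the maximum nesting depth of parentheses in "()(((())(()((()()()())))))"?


Input: "()(((())(()((()()()())))))"
Tracking depth:
  Position 0 '(': depth becomes 1
  Position 1 ')': depth becomes 0
  Position 2 '(': depth becomes 1
  Position 3 '(': depth becomes 2
  Position 4 '(': depth becomes 3
  Position 5 '(': depth becomes 4
  Position 6 ')': depth becomes 3
  Position 7 ')': depth becomes 2
  Position 8 '(': depth becomes 3
  Position 9 '(': depth becomes 4
  Position 10 ')': depth becomes 3
  Position 11 '(': depth becomes 4
  Position 12 '(': depth becomes 5
  Position 13 '(': depth becomes 6
  Position 14 ')': depth becomes 5
  Position 15 '(': depth becomes 6
  Position 16 ')': depth becomes 5
  Position 17 '(': depth becomes 6
  Position 18 ')': depth becomes 5
  Position 19 '(': depth becomes 6
  Position 20 ')': depth becomes 5
  Position 21 ')': depth becomes 4
  Position 22 ')': depth becomes 3
  Position 23 ')': depth becomes 2
  Position 24 ')': depth becomes 1
  Position 25 ')': depth becomes 0
Maximum depth reached: 6

6


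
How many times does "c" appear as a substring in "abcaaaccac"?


Searching for "c" in "abcaaaccac"
Scanning each position:
  Position 0: "a" => no
  Position 1: "b" => no
  Position 2: "c" => MATCH
  Position 3: "a" => no
  Position 4: "a" => no
  Position 5: "a" => no
  Position 6: "c" => MATCH
  Position 7: "c" => MATCH
  Position 8: "a" => no
  Position 9: "c" => MATCH
Total occurrences: 4

4


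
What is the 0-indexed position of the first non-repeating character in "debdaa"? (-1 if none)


Input: debdaa
Character frequencies:
  'a': 2
  'b': 1
  'd': 2
  'e': 1
Scanning left to right for freq == 1:
  Position 0 ('d'): freq=2, skip
  Position 1 ('e'): unique! => answer = 1

1


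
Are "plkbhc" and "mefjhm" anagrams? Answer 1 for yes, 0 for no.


Strings: "plkbhc", "mefjhm"
Sorted first:  bchklp
Sorted second: efhjmm
Differ at position 0: 'b' vs 'e' => not anagrams

0


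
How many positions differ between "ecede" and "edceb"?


Comparing "ecede" and "edceb" position by position:
  Position 0: 'e' vs 'e' => same
  Position 1: 'c' vs 'd' => DIFFER
  Position 2: 'e' vs 'c' => DIFFER
  Position 3: 'd' vs 'e' => DIFFER
  Position 4: 'e' vs 'b' => DIFFER
Positions that differ: 4

4


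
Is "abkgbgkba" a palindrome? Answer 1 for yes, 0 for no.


Input: abkgbgkba
Reversed: abkgbgkba
  Compare pos 0 ('a') with pos 8 ('a'): match
  Compare pos 1 ('b') with pos 7 ('b'): match
  Compare pos 2 ('k') with pos 6 ('k'): match
  Compare pos 3 ('g') with pos 5 ('g'): match
Result: palindrome

1


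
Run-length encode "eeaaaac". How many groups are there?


Input: eeaaaac
Scanning for consecutive runs:
  Group 1: 'e' x 2 (positions 0-1)
  Group 2: 'a' x 4 (positions 2-5)
  Group 3: 'c' x 1 (positions 6-6)
Total groups: 3

3


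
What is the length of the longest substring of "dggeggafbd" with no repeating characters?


Input: "dggeggafbd"
Sliding window (track last position of each char):
  Position 0 ('d'): window [0,0] length 1 -- new best
  Position 1 ('g'): window [0,1] length 2 -- new best
  Position 2 ('g'): repeat (last at 1), move window start to 2
  Position 2 ('g'): window [2,2] length 1
  Position 3 ('e'): window [2,3] length 2
  Position 4 ('g'): repeat (last at 2), move window start to 3
  Position 4 ('g'): window [3,4] length 2
  Position 5 ('g'): repeat (last at 4), move window start to 5
  Position 5 ('g'): window [5,5] length 1
  Position 6 ('a'): window [5,6] length 2
  Position 7 ('f'): window [5,7] length 3 -- new best
  Position 8 ('b'): window [5,8] length 4 -- new best
  Position 9 ('d'): window [5,9] length 5 -- new best
Longest substring with no repeats: "gafbd" with length 5

5


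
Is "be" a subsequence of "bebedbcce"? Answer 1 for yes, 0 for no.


Check if "be" is a subsequence of "bebedbcce"
Greedy scan:
  Position 0 ('b'): matches sub[0] = 'b'
  Position 1 ('e'): matches sub[1] = 'e'
  Position 2 ('b'): no match needed
  Position 3 ('e'): no match needed
  Position 4 ('d'): no match needed
  Position 5 ('b'): no match needed
  Position 6 ('c'): no match needed
  Position 7 ('c'): no match needed
  Position 8 ('e'): no match needed
All 2 characters matched => is a subsequence

1


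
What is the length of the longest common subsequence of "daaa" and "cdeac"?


LCS of "daaa" and "cdeac"
DP table:
           c    d    e    a    c
      0    0    0    0    0    0
  d   0    0    1    1    1    1
  a   0    0    1    1    2    2
  a   0    0    1    1    2    2
  a   0    0    1    1    2    2
LCS length = dp[4][5] = 2

2


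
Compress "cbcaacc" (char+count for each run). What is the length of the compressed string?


Input: cbcaacc
Runs:
  'c' x 1 => "c1"
  'b' x 1 => "b1"
  'c' x 1 => "c1"
  'a' x 2 => "a2"
  'c' x 2 => "c2"
Compressed: "c1b1c1a2c2"
Compressed length: 10

10


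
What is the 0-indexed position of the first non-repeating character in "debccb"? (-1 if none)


Input: debccb
Character frequencies:
  'b': 2
  'c': 2
  'd': 1
  'e': 1
Scanning left to right for freq == 1:
  Position 0 ('d'): unique! => answer = 0

0


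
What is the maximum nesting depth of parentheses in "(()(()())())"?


Input: "(()(()())())"
Tracking depth:
  Position 0 '(': depth becomes 1
  Position 1 '(': depth becomes 2
  Position 2 ')': depth becomes 1
  Position 3 '(': depth becomes 2
  Position 4 '(': depth becomes 3
  Position 5 ')': depth becomes 2
  Position 6 '(': depth becomes 3
  Position 7 ')': depth becomes 2
  Position 8 ')': depth becomes 1
  Position 9 '(': depth becomes 2
  Position 10 ')': depth becomes 1
  Position 11 ')': depth becomes 0
Maximum depth reached: 3

3


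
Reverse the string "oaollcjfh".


Input: oaollcjfh
Reading characters right to left:
  Position 8: 'h'
  Position 7: 'f'
  Position 6: 'j'
  Position 5: 'c'
  Position 4: 'l'
  Position 3: 'l'
  Position 2: 'o'
  Position 1: 'a'
  Position 0: 'o'
Reversed: hfjclloao

hfjclloao


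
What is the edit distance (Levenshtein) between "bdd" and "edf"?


Computing edit distance: "bdd" -> "edf"
DP table:
           e    d    f
      0    1    2    3
  b   1    1    2    3
  d   2    2    1    2
  d   3    3    2    2
Edit distance = dp[3][3] = 2

2


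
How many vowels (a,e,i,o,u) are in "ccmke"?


Input: ccmke
Checking each character:
  'c' at position 0: consonant
  'c' at position 1: consonant
  'm' at position 2: consonant
  'k' at position 3: consonant
  'e' at position 4: vowel (running total: 1)
Total vowels: 1

1


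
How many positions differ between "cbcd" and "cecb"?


Comparing "cbcd" and "cecb" position by position:
  Position 0: 'c' vs 'c' => same
  Position 1: 'b' vs 'e' => DIFFER
  Position 2: 'c' vs 'c' => same
  Position 3: 'd' vs 'b' => DIFFER
Positions that differ: 2

2


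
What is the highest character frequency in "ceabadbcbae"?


Input: ceabadbcbae
Character counts:
  'a': 3
  'b': 3
  'c': 2
  'd': 1
  'e': 2
Maximum frequency: 3

3


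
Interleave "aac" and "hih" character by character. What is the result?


Interleaving "aac" and "hih":
  Position 0: 'a' from first, 'h' from second => "ah"
  Position 1: 'a' from first, 'i' from second => "ai"
  Position 2: 'c' from first, 'h' from second => "ch"
Result: ahaich

ahaich


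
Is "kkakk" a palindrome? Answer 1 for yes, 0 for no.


Input: kkakk
Reversed: kkakk
  Compare pos 0 ('k') with pos 4 ('k'): match
  Compare pos 1 ('k') with pos 3 ('k'): match
Result: palindrome

1


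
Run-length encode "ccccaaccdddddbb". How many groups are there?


Input: ccccaaccdddddbb
Scanning for consecutive runs:
  Group 1: 'c' x 4 (positions 0-3)
  Group 2: 'a' x 2 (positions 4-5)
  Group 3: 'c' x 2 (positions 6-7)
  Group 4: 'd' x 5 (positions 8-12)
  Group 5: 'b' x 2 (positions 13-14)
Total groups: 5

5


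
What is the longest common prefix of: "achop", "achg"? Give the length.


Words: achop, achg
  Position 0: all 'a' => match
  Position 1: all 'c' => match
  Position 2: all 'h' => match
  Position 3: ('o', 'g') => mismatch, stop
LCP = "ach" (length 3)

3


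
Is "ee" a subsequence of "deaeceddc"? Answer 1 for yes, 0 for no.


Check if "ee" is a subsequence of "deaeceddc"
Greedy scan:
  Position 0 ('d'): no match needed
  Position 1 ('e'): matches sub[0] = 'e'
  Position 2 ('a'): no match needed
  Position 3 ('e'): matches sub[1] = 'e'
  Position 4 ('c'): no match needed
  Position 5 ('e'): no match needed
  Position 6 ('d'): no match needed
  Position 7 ('d'): no match needed
  Position 8 ('c'): no match needed
All 2 characters matched => is a subsequence

1


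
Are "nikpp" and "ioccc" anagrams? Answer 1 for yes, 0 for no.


Strings: "nikpp", "ioccc"
Sorted first:  iknpp
Sorted second: cccio
Differ at position 0: 'i' vs 'c' => not anagrams

0


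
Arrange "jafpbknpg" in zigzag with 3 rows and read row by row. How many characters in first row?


Zigzag "jafpbknpg" into 3 rows:
Placing characters:
  'j' => row 0
  'a' => row 1
  'f' => row 2
  'p' => row 1
  'b' => row 0
  'k' => row 1
  'n' => row 2
  'p' => row 1
  'g' => row 0
Rows:
  Row 0: "jbg"
  Row 1: "apkp"
  Row 2: "fn"
First row length: 3

3


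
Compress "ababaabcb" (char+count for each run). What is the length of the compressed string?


Input: ababaabcb
Runs:
  'a' x 1 => "a1"
  'b' x 1 => "b1"
  'a' x 1 => "a1"
  'b' x 1 => "b1"
  'a' x 2 => "a2"
  'b' x 1 => "b1"
  'c' x 1 => "c1"
  'b' x 1 => "b1"
Compressed: "a1b1a1b1a2b1c1b1"
Compressed length: 16

16


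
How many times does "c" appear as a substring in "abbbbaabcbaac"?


Searching for "c" in "abbbbaabcbaac"
Scanning each position:
  Position 0: "a" => no
  Position 1: "b" => no
  Position 2: "b" => no
  Position 3: "b" => no
  Position 4: "b" => no
  Position 5: "a" => no
  Position 6: "a" => no
  Position 7: "b" => no
  Position 8: "c" => MATCH
  Position 9: "b" => no
  Position 10: "a" => no
  Position 11: "a" => no
  Position 12: "c" => MATCH
Total occurrences: 2

2


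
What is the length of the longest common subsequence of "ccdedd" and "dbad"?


LCS of "ccdedd" and "dbad"
DP table:
           d    b    a    d
      0    0    0    0    0
  c   0    0    0    0    0
  c   0    0    0    0    0
  d   0    1    1    1    1
  e   0    1    1    1    1
  d   0    1    1    1    2
  d   0    1    1    1    2
LCS length = dp[6][4] = 2

2


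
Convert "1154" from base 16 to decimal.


Input: "1154" in base 16
Positional expansion:
  Digit '1' (value 1) x 16^3 = 4096
  Digit '1' (value 1) x 16^2 = 256
  Digit '5' (value 5) x 16^1 = 80
  Digit '4' (value 4) x 16^0 = 4
Sum = 4436

4436


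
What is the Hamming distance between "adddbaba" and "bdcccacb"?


Comparing "adddbaba" and "bdcccacb" position by position:
  Position 0: 'a' vs 'b' => differ
  Position 1: 'd' vs 'd' => same
  Position 2: 'd' vs 'c' => differ
  Position 3: 'd' vs 'c' => differ
  Position 4: 'b' vs 'c' => differ
  Position 5: 'a' vs 'a' => same
  Position 6: 'b' vs 'c' => differ
  Position 7: 'a' vs 'b' => differ
Total differences (Hamming distance): 6

6


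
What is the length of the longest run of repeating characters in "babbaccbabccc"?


Input: "babbaccbabccc"
Scanning for longest run:
  Position 1 ('a'): new char, reset run to 1
  Position 2 ('b'): new char, reset run to 1
  Position 3 ('b'): continues run of 'b', length=2
  Position 4 ('a'): new char, reset run to 1
  Position 5 ('c'): new char, reset run to 1
  Position 6 ('c'): continues run of 'c', length=2
  Position 7 ('b'): new char, reset run to 1
  Position 8 ('a'): new char, reset run to 1
  Position 9 ('b'): new char, reset run to 1
  Position 10 ('c'): new char, reset run to 1
  Position 11 ('c'): continues run of 'c', length=2
  Position 12 ('c'): continues run of 'c', length=3
Longest run: 'c' with length 3

3


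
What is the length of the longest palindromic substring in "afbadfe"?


Input: "afbadfe"
Checking substrings for palindromes:
  No multi-char palindromic substrings found
Longest palindromic substring: "a" with length 1

1


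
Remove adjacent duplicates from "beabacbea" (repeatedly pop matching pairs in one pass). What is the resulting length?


Input: beabacbea
Stack-based adjacent duplicate removal:
  Read 'b': push. Stack: b
  Read 'e': push. Stack: be
  Read 'a': push. Stack: bea
  Read 'b': push. Stack: beab
  Read 'a': push. Stack: beaba
  Read 'c': push. Stack: beabac
  Read 'b': push. Stack: beabacb
  Read 'e': push. Stack: beabacbe
  Read 'a': push. Stack: beabacbea
Final stack: "beabacbea" (length 9)

9


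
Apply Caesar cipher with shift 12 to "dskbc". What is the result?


Caesar cipher: shift "dskbc" by 12
  'd' (pos 3) + 12 = pos 15 = 'p'
  's' (pos 18) + 12 = pos 4 = 'e'
  'k' (pos 10) + 12 = pos 22 = 'w'
  'b' (pos 1) + 12 = pos 13 = 'n'
  'c' (pos 2) + 12 = pos 14 = 'o'
Result: pewno

pewno


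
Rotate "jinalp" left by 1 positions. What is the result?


Input: "jinalp", rotate left by 1
First 1 characters: "j"
Remaining characters: "inalp"
Concatenate remaining + first: "inalp" + "j" = "inalpj"

inalpj


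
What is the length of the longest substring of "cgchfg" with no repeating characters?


Input: "cgchfg"
Sliding window (track last position of each char):
  Position 0 ('c'): window [0,0] length 1 -- new best
  Position 1 ('g'): window [0,1] length 2 -- new best
  Position 2 ('c'): repeat (last at 0), move window start to 1
  Position 2 ('c'): window [1,2] length 2
  Position 3 ('h'): window [1,3] length 3 -- new best
  Position 4 ('f'): window [1,4] length 4 -- new best
  Position 5 ('g'): repeat (last at 1), move window start to 2
  Position 5 ('g'): window [2,5] length 4
Longest substring with no repeats: "gchf" with length 4

4


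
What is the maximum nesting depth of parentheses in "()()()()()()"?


Input: "()()()()()()"
Tracking depth:
  Position 0 '(': depth becomes 1
  Position 1 ')': depth becomes 0
  Position 2 '(': depth becomes 1
  Position 3 ')': depth becomes 0
  Position 4 '(': depth becomes 1
  Position 5 ')': depth becomes 0
  Position 6 '(': depth becomes 1
  Position 7 ')': depth becomes 0
  Position 8 '(': depth becomes 1
  Position 9 ')': depth becomes 0
  Position 10 '(': depth becomes 1
  Position 11 ')': depth becomes 0
Maximum depth reached: 1

1


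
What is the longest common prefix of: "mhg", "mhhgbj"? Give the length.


Words: mhg, mhhgbj
  Position 0: all 'm' => match
  Position 1: all 'h' => match
  Position 2: ('g', 'h') => mismatch, stop
LCP = "mh" (length 2)

2


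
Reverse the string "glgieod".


Input: glgieod
Reading characters right to left:
  Position 6: 'd'
  Position 5: 'o'
  Position 4: 'e'
  Position 3: 'i'
  Position 2: 'g'
  Position 1: 'l'
  Position 0: 'g'
Reversed: doeiglg

doeiglg


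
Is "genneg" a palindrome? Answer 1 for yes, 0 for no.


Input: genneg
Reversed: genneg
  Compare pos 0 ('g') with pos 5 ('g'): match
  Compare pos 1 ('e') with pos 4 ('e'): match
  Compare pos 2 ('n') with pos 3 ('n'): match
Result: palindrome

1


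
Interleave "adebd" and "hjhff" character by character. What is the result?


Interleaving "adebd" and "hjhff":
  Position 0: 'a' from first, 'h' from second => "ah"
  Position 1: 'd' from first, 'j' from second => "dj"
  Position 2: 'e' from first, 'h' from second => "eh"
  Position 3: 'b' from first, 'f' from second => "bf"
  Position 4: 'd' from first, 'f' from second => "df"
Result: ahdjehbfdf

ahdjehbfdf


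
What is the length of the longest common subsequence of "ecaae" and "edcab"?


LCS of "ecaae" and "edcab"
DP table:
           e    d    c    a    b
      0    0    0    0    0    0
  e   0    1    1    1    1    1
  c   0    1    1    2    2    2
  a   0    1    1    2    3    3
  a   0    1    1    2    3    3
  e   0    1    1    2    3    3
LCS length = dp[5][5] = 3

3


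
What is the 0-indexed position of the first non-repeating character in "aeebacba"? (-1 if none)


Input: aeebacba
Character frequencies:
  'a': 3
  'b': 2
  'c': 1
  'e': 2
Scanning left to right for freq == 1:
  Position 0 ('a'): freq=3, skip
  Position 1 ('e'): freq=2, skip
  Position 2 ('e'): freq=2, skip
  Position 3 ('b'): freq=2, skip
  Position 4 ('a'): freq=3, skip
  Position 5 ('c'): unique! => answer = 5

5


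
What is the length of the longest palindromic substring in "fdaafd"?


Input: "fdaafd"
Checking substrings for palindromes:
  [2:4] "aa" (len 2) => palindrome
Longest palindromic substring: "aa" with length 2

2


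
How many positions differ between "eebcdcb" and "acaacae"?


Comparing "eebcdcb" and "acaacae" position by position:
  Position 0: 'e' vs 'a' => DIFFER
  Position 1: 'e' vs 'c' => DIFFER
  Position 2: 'b' vs 'a' => DIFFER
  Position 3: 'c' vs 'a' => DIFFER
  Position 4: 'd' vs 'c' => DIFFER
  Position 5: 'c' vs 'a' => DIFFER
  Position 6: 'b' vs 'e' => DIFFER
Positions that differ: 7

7


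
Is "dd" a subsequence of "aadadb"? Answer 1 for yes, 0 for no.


Check if "dd" is a subsequence of "aadadb"
Greedy scan:
  Position 0 ('a'): no match needed
  Position 1 ('a'): no match needed
  Position 2 ('d'): matches sub[0] = 'd'
  Position 3 ('a'): no match needed
  Position 4 ('d'): matches sub[1] = 'd'
  Position 5 ('b'): no match needed
All 2 characters matched => is a subsequence

1


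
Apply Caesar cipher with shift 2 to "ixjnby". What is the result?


Caesar cipher: shift "ixjnby" by 2
  'i' (pos 8) + 2 = pos 10 = 'k'
  'x' (pos 23) + 2 = pos 25 = 'z'
  'j' (pos 9) + 2 = pos 11 = 'l'
  'n' (pos 13) + 2 = pos 15 = 'p'
  'b' (pos 1) + 2 = pos 3 = 'd'
  'y' (pos 24) + 2 = pos 0 = 'a'
Result: kzlpda

kzlpda


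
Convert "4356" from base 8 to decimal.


Input: "4356" in base 8
Positional expansion:
  Digit '4' (value 4) x 8^3 = 2048
  Digit '3' (value 3) x 8^2 = 192
  Digit '5' (value 5) x 8^1 = 40
  Digit '6' (value 6) x 8^0 = 6
Sum = 2286

2286


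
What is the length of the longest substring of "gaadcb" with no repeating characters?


Input: "gaadcb"
Sliding window (track last position of each char):
  Position 0 ('g'): window [0,0] length 1 -- new best
  Position 1 ('a'): window [0,1] length 2 -- new best
  Position 2 ('a'): repeat (last at 1), move window start to 2
  Position 2 ('a'): window [2,2] length 1
  Position 3 ('d'): window [2,3] length 2
  Position 4 ('c'): window [2,4] length 3 -- new best
  Position 5 ('b'): window [2,5] length 4 -- new best
Longest substring with no repeats: "adcb" with length 4

4


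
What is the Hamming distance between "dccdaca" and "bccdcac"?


Comparing "dccdaca" and "bccdcac" position by position:
  Position 0: 'd' vs 'b' => differ
  Position 1: 'c' vs 'c' => same
  Position 2: 'c' vs 'c' => same
  Position 3: 'd' vs 'd' => same
  Position 4: 'a' vs 'c' => differ
  Position 5: 'c' vs 'a' => differ
  Position 6: 'a' vs 'c' => differ
Total differences (Hamming distance): 4

4


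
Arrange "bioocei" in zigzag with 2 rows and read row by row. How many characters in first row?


Zigzag "bioocei" into 2 rows:
Placing characters:
  'b' => row 0
  'i' => row 1
  'o' => row 0
  'o' => row 1
  'c' => row 0
  'e' => row 1
  'i' => row 0
Rows:
  Row 0: "boci"
  Row 1: "ioe"
First row length: 4

4


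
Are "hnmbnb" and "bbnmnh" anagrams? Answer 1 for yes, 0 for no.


Strings: "hnmbnb", "bbnmnh"
Sorted first:  bbhmnn
Sorted second: bbhmnn
Sorted forms match => anagrams

1


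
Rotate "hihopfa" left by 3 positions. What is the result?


Input: "hihopfa", rotate left by 3
First 3 characters: "hih"
Remaining characters: "opfa"
Concatenate remaining + first: "opfa" + "hih" = "opfahih"

opfahih


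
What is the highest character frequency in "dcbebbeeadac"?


Input: dcbebbeeadac
Character counts:
  'a': 2
  'b': 3
  'c': 2
  'd': 2
  'e': 3
Maximum frequency: 3

3


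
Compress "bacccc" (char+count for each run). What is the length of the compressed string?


Input: bacccc
Runs:
  'b' x 1 => "b1"
  'a' x 1 => "a1"
  'c' x 4 => "c4"
Compressed: "b1a1c4"
Compressed length: 6

6


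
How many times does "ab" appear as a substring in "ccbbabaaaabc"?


Searching for "ab" in "ccbbabaaaabc"
Scanning each position:
  Position 0: "cc" => no
  Position 1: "cb" => no
  Position 2: "bb" => no
  Position 3: "ba" => no
  Position 4: "ab" => MATCH
  Position 5: "ba" => no
  Position 6: "aa" => no
  Position 7: "aa" => no
  Position 8: "aa" => no
  Position 9: "ab" => MATCH
  Position 10: "bc" => no
Total occurrences: 2

2


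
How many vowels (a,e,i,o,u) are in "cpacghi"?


Input: cpacghi
Checking each character:
  'c' at position 0: consonant
  'p' at position 1: consonant
  'a' at position 2: vowel (running total: 1)
  'c' at position 3: consonant
  'g' at position 4: consonant
  'h' at position 5: consonant
  'i' at position 6: vowel (running total: 2)
Total vowels: 2

2


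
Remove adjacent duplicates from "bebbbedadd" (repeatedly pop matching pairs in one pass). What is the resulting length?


Input: bebbbedadd
Stack-based adjacent duplicate removal:
  Read 'b': push. Stack: b
  Read 'e': push. Stack: be
  Read 'b': push. Stack: beb
  Read 'b': matches stack top 'b' => pop. Stack: be
  Read 'b': push. Stack: beb
  Read 'e': push. Stack: bebe
  Read 'd': push. Stack: bebed
  Read 'a': push. Stack: bebeda
  Read 'd': push. Stack: bebedad
  Read 'd': matches stack top 'd' => pop. Stack: bebeda
Final stack: "bebeda" (length 6)

6


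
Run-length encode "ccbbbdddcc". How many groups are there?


Input: ccbbbdddcc
Scanning for consecutive runs:
  Group 1: 'c' x 2 (positions 0-1)
  Group 2: 'b' x 3 (positions 2-4)
  Group 3: 'd' x 3 (positions 5-7)
  Group 4: 'c' x 2 (positions 8-9)
Total groups: 4

4


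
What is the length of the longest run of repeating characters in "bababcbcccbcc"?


Input: "bababcbcccbcc"
Scanning for longest run:
  Position 1 ('a'): new char, reset run to 1
  Position 2 ('b'): new char, reset run to 1
  Position 3 ('a'): new char, reset run to 1
  Position 4 ('b'): new char, reset run to 1
  Position 5 ('c'): new char, reset run to 1
  Position 6 ('b'): new char, reset run to 1
  Position 7 ('c'): new char, reset run to 1
  Position 8 ('c'): continues run of 'c', length=2
  Position 9 ('c'): continues run of 'c', length=3
  Position 10 ('b'): new char, reset run to 1
  Position 11 ('c'): new char, reset run to 1
  Position 12 ('c'): continues run of 'c', length=2
Longest run: 'c' with length 3

3


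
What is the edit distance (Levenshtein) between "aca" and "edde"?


Computing edit distance: "aca" -> "edde"
DP table:
           e    d    d    e
      0    1    2    3    4
  a   1    1    2    3    4
  c   2    2    2    3    4
  a   3    3    3    3    4
Edit distance = dp[3][4] = 4

4


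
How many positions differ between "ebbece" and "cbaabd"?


Comparing "ebbece" and "cbaabd" position by position:
  Position 0: 'e' vs 'c' => DIFFER
  Position 1: 'b' vs 'b' => same
  Position 2: 'b' vs 'a' => DIFFER
  Position 3: 'e' vs 'a' => DIFFER
  Position 4: 'c' vs 'b' => DIFFER
  Position 5: 'e' vs 'd' => DIFFER
Positions that differ: 5

5


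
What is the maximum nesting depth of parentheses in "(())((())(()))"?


Input: "(())((())(()))"
Tracking depth:
  Position 0 '(': depth becomes 1
  Position 1 '(': depth becomes 2
  Position 2 ')': depth becomes 1
  Position 3 ')': depth becomes 0
  Position 4 '(': depth becomes 1
  Position 5 '(': depth becomes 2
  Position 6 '(': depth becomes 3
  Position 7 ')': depth becomes 2
  Position 8 ')': depth becomes 1
  Position 9 '(': depth becomes 2
  Position 10 '(': depth becomes 3
  Position 11 ')': depth becomes 2
  Position 12 ')': depth becomes 1
  Position 13 ')': depth becomes 0
Maximum depth reached: 3

3


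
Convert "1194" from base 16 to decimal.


Input: "1194" in base 16
Positional expansion:
  Digit '1' (value 1) x 16^3 = 4096
  Digit '1' (value 1) x 16^2 = 256
  Digit '9' (value 9) x 16^1 = 144
  Digit '4' (value 4) x 16^0 = 4
Sum = 4500

4500


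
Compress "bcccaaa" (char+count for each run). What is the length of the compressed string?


Input: bcccaaa
Runs:
  'b' x 1 => "b1"
  'c' x 3 => "c3"
  'a' x 3 => "a3"
Compressed: "b1c3a3"
Compressed length: 6

6


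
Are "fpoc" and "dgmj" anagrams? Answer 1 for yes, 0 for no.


Strings: "fpoc", "dgmj"
Sorted first:  cfop
Sorted second: dgjm
Differ at position 0: 'c' vs 'd' => not anagrams

0


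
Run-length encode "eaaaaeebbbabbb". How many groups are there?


Input: eaaaaeebbbabbb
Scanning for consecutive runs:
  Group 1: 'e' x 1 (positions 0-0)
  Group 2: 'a' x 4 (positions 1-4)
  Group 3: 'e' x 2 (positions 5-6)
  Group 4: 'b' x 3 (positions 7-9)
  Group 5: 'a' x 1 (positions 10-10)
  Group 6: 'b' x 3 (positions 11-13)
Total groups: 6

6


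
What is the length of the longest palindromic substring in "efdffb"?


Input: "efdffb"
Checking substrings for palindromes:
  [1:4] "fdf" (len 3) => palindrome
  [3:5] "ff" (len 2) => palindrome
Longest palindromic substring: "fdf" with length 3

3


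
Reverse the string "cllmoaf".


Input: cllmoaf
Reading characters right to left:
  Position 6: 'f'
  Position 5: 'a'
  Position 4: 'o'
  Position 3: 'm'
  Position 2: 'l'
  Position 1: 'l'
  Position 0: 'c'
Reversed: faomllc

faomllc


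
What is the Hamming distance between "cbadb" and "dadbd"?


Comparing "cbadb" and "dadbd" position by position:
  Position 0: 'c' vs 'd' => differ
  Position 1: 'b' vs 'a' => differ
  Position 2: 'a' vs 'd' => differ
  Position 3: 'd' vs 'b' => differ
  Position 4: 'b' vs 'd' => differ
Total differences (Hamming distance): 5

5


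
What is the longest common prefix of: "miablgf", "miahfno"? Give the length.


Words: miablgf, miahfno
  Position 0: all 'm' => match
  Position 1: all 'i' => match
  Position 2: all 'a' => match
  Position 3: ('b', 'h') => mismatch, stop
LCP = "mia" (length 3)

3


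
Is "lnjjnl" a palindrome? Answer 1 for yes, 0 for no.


Input: lnjjnl
Reversed: lnjjnl
  Compare pos 0 ('l') with pos 5 ('l'): match
  Compare pos 1 ('n') with pos 4 ('n'): match
  Compare pos 2 ('j') with pos 3 ('j'): match
Result: palindrome

1


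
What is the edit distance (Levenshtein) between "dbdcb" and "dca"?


Computing edit distance: "dbdcb" -> "dca"
DP table:
           d    c    a
      0    1    2    3
  d   1    0    1    2
  b   2    1    1    2
  d   3    2    2    2
  c   4    3    2    3
  b   5    4    3    3
Edit distance = dp[5][3] = 3

3


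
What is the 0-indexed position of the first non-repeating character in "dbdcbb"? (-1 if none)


Input: dbdcbb
Character frequencies:
  'b': 3
  'c': 1
  'd': 2
Scanning left to right for freq == 1:
  Position 0 ('d'): freq=2, skip
  Position 1 ('b'): freq=3, skip
  Position 2 ('d'): freq=2, skip
  Position 3 ('c'): unique! => answer = 3

3


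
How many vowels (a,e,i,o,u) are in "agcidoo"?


Input: agcidoo
Checking each character:
  'a' at position 0: vowel (running total: 1)
  'g' at position 1: consonant
  'c' at position 2: consonant
  'i' at position 3: vowel (running total: 2)
  'd' at position 4: consonant
  'o' at position 5: vowel (running total: 3)
  'o' at position 6: vowel (running total: 4)
Total vowels: 4

4


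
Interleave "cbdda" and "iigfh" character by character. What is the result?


Interleaving "cbdda" and "iigfh":
  Position 0: 'c' from first, 'i' from second => "ci"
  Position 1: 'b' from first, 'i' from second => "bi"
  Position 2: 'd' from first, 'g' from second => "dg"
  Position 3: 'd' from first, 'f' from second => "df"
  Position 4: 'a' from first, 'h' from second => "ah"
Result: cibidgdfah

cibidgdfah


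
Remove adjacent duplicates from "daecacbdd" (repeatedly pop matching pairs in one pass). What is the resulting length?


Input: daecacbdd
Stack-based adjacent duplicate removal:
  Read 'd': push. Stack: d
  Read 'a': push. Stack: da
  Read 'e': push. Stack: dae
  Read 'c': push. Stack: daec
  Read 'a': push. Stack: daeca
  Read 'c': push. Stack: daecac
  Read 'b': push. Stack: daecacb
  Read 'd': push. Stack: daecacbd
  Read 'd': matches stack top 'd' => pop. Stack: daecacb
Final stack: "daecacb" (length 7)

7


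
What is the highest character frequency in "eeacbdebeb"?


Input: eeacbdebeb
Character counts:
  'a': 1
  'b': 3
  'c': 1
  'd': 1
  'e': 4
Maximum frequency: 4

4


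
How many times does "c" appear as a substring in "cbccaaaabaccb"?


Searching for "c" in "cbccaaaabaccb"
Scanning each position:
  Position 0: "c" => MATCH
  Position 1: "b" => no
  Position 2: "c" => MATCH
  Position 3: "c" => MATCH
  Position 4: "a" => no
  Position 5: "a" => no
  Position 6: "a" => no
  Position 7: "a" => no
  Position 8: "b" => no
  Position 9: "a" => no
  Position 10: "c" => MATCH
  Position 11: "c" => MATCH
  Position 12: "b" => no
Total occurrences: 5

5


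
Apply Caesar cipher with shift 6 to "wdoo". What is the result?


Caesar cipher: shift "wdoo" by 6
  'w' (pos 22) + 6 = pos 2 = 'c'
  'd' (pos 3) + 6 = pos 9 = 'j'
  'o' (pos 14) + 6 = pos 20 = 'u'
  'o' (pos 14) + 6 = pos 20 = 'u'
Result: cjuu

cjuu


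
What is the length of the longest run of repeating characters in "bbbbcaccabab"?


Input: "bbbbcaccabab"
Scanning for longest run:
  Position 1 ('b'): continues run of 'b', length=2
  Position 2 ('b'): continues run of 'b', length=3
  Position 3 ('b'): continues run of 'b', length=4
  Position 4 ('c'): new char, reset run to 1
  Position 5 ('a'): new char, reset run to 1
  Position 6 ('c'): new char, reset run to 1
  Position 7 ('c'): continues run of 'c', length=2
  Position 8 ('a'): new char, reset run to 1
  Position 9 ('b'): new char, reset run to 1
  Position 10 ('a'): new char, reset run to 1
  Position 11 ('b'): new char, reset run to 1
Longest run: 'b' with length 4

4


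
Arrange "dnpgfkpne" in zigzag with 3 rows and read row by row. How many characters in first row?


Zigzag "dnpgfkpne" into 3 rows:
Placing characters:
  'd' => row 0
  'n' => row 1
  'p' => row 2
  'g' => row 1
  'f' => row 0
  'k' => row 1
  'p' => row 2
  'n' => row 1
  'e' => row 0
Rows:
  Row 0: "dfe"
  Row 1: "ngkn"
  Row 2: "pp"
First row length: 3

3


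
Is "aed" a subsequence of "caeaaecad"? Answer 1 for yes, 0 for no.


Check if "aed" is a subsequence of "caeaaecad"
Greedy scan:
  Position 0 ('c'): no match needed
  Position 1 ('a'): matches sub[0] = 'a'
  Position 2 ('e'): matches sub[1] = 'e'
  Position 3 ('a'): no match needed
  Position 4 ('a'): no match needed
  Position 5 ('e'): no match needed
  Position 6 ('c'): no match needed
  Position 7 ('a'): no match needed
  Position 8 ('d'): matches sub[2] = 'd'
All 3 characters matched => is a subsequence

1


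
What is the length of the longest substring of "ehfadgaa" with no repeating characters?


Input: "ehfadgaa"
Sliding window (track last position of each char):
  Position 0 ('e'): window [0,0] length 1 -- new best
  Position 1 ('h'): window [0,1] length 2 -- new best
  Position 2 ('f'): window [0,2] length 3 -- new best
  Position 3 ('a'): window [0,3] length 4 -- new best
  Position 4 ('d'): window [0,4] length 5 -- new best
  Position 5 ('g'): window [0,5] length 6 -- new best
  Position 6 ('a'): repeat (last at 3), move window start to 4
  Position 6 ('a'): window [4,6] length 3
  Position 7 ('a'): repeat (last at 6), move window start to 7
  Position 7 ('a'): window [7,7] length 1
Longest substring with no repeats: "ehfadg" with length 6

6
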